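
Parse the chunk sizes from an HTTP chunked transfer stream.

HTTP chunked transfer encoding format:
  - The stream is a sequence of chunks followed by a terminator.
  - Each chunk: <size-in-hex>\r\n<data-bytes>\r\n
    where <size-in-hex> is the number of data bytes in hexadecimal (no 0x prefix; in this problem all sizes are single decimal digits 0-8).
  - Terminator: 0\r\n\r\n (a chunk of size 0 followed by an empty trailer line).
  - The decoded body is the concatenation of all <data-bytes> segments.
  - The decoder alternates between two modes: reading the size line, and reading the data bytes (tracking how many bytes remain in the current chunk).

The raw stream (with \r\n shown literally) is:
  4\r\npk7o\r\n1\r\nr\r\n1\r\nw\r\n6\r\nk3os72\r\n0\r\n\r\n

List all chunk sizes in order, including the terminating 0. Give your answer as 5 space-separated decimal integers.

Chunk 1: stream[0..1]='4' size=0x4=4, data at stream[3..7]='pk7o' -> body[0..4], body so far='pk7o'
Chunk 2: stream[9..10]='1' size=0x1=1, data at stream[12..13]='r' -> body[4..5], body so far='pk7or'
Chunk 3: stream[15..16]='1' size=0x1=1, data at stream[18..19]='w' -> body[5..6], body so far='pk7orw'
Chunk 4: stream[21..22]='6' size=0x6=6, data at stream[24..30]='k3os72' -> body[6..12], body so far='pk7orwk3os72'
Chunk 5: stream[32..33]='0' size=0 (terminator). Final body='pk7orwk3os72' (12 bytes)

Answer: 4 1 1 6 0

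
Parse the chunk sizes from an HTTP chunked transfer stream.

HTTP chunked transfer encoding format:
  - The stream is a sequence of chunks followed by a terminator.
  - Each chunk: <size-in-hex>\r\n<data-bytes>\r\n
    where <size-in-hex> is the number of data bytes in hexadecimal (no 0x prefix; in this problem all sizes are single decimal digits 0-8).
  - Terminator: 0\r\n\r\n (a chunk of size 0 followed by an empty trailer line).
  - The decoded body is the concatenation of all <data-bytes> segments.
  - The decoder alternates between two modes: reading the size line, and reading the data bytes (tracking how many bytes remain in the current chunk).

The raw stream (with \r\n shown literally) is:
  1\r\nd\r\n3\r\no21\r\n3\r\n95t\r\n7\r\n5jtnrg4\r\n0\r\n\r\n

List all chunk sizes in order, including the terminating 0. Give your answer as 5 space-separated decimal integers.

Answer: 1 3 3 7 0

Derivation:
Chunk 1: stream[0..1]='1' size=0x1=1, data at stream[3..4]='d' -> body[0..1], body so far='d'
Chunk 2: stream[6..7]='3' size=0x3=3, data at stream[9..12]='o21' -> body[1..4], body so far='do21'
Chunk 3: stream[14..15]='3' size=0x3=3, data at stream[17..20]='95t' -> body[4..7], body so far='do2195t'
Chunk 4: stream[22..23]='7' size=0x7=7, data at stream[25..32]='5jtnrg4' -> body[7..14], body so far='do2195t5jtnrg4'
Chunk 5: stream[34..35]='0' size=0 (terminator). Final body='do2195t5jtnrg4' (14 bytes)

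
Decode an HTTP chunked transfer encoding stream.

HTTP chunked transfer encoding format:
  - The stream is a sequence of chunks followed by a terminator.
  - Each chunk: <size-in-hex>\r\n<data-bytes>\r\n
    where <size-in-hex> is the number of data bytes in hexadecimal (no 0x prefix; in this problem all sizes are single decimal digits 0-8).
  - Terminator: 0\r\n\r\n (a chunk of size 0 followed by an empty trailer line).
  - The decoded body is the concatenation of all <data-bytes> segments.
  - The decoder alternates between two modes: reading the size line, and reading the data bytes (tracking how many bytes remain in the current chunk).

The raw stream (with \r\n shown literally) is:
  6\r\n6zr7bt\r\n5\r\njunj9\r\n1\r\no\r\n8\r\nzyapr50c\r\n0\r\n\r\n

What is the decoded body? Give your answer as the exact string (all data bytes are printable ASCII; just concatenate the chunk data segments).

Chunk 1: stream[0..1]='6' size=0x6=6, data at stream[3..9]='6zr7bt' -> body[0..6], body so far='6zr7bt'
Chunk 2: stream[11..12]='5' size=0x5=5, data at stream[14..19]='junj9' -> body[6..11], body so far='6zr7btjunj9'
Chunk 3: stream[21..22]='1' size=0x1=1, data at stream[24..25]='o' -> body[11..12], body so far='6zr7btjunj9o'
Chunk 4: stream[27..28]='8' size=0x8=8, data at stream[30..38]='zyapr50c' -> body[12..20], body so far='6zr7btjunj9ozyapr50c'
Chunk 5: stream[40..41]='0' size=0 (terminator). Final body='6zr7btjunj9ozyapr50c' (20 bytes)

Answer: 6zr7btjunj9ozyapr50c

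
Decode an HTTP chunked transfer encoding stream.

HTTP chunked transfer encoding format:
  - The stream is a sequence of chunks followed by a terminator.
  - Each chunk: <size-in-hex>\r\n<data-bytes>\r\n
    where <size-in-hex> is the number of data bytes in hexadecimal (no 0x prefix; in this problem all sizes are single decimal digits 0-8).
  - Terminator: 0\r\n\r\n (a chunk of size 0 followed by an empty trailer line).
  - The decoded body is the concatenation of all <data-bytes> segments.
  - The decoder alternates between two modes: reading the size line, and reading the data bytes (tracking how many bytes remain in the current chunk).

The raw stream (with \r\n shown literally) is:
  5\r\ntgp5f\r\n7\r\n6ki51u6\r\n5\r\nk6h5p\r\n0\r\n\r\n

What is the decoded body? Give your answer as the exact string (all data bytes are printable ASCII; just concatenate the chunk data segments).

Answer: tgp5f6ki51u6k6h5p

Derivation:
Chunk 1: stream[0..1]='5' size=0x5=5, data at stream[3..8]='tgp5f' -> body[0..5], body so far='tgp5f'
Chunk 2: stream[10..11]='7' size=0x7=7, data at stream[13..20]='6ki51u6' -> body[5..12], body so far='tgp5f6ki51u6'
Chunk 3: stream[22..23]='5' size=0x5=5, data at stream[25..30]='k6h5p' -> body[12..17], body so far='tgp5f6ki51u6k6h5p'
Chunk 4: stream[32..33]='0' size=0 (terminator). Final body='tgp5f6ki51u6k6h5p' (17 bytes)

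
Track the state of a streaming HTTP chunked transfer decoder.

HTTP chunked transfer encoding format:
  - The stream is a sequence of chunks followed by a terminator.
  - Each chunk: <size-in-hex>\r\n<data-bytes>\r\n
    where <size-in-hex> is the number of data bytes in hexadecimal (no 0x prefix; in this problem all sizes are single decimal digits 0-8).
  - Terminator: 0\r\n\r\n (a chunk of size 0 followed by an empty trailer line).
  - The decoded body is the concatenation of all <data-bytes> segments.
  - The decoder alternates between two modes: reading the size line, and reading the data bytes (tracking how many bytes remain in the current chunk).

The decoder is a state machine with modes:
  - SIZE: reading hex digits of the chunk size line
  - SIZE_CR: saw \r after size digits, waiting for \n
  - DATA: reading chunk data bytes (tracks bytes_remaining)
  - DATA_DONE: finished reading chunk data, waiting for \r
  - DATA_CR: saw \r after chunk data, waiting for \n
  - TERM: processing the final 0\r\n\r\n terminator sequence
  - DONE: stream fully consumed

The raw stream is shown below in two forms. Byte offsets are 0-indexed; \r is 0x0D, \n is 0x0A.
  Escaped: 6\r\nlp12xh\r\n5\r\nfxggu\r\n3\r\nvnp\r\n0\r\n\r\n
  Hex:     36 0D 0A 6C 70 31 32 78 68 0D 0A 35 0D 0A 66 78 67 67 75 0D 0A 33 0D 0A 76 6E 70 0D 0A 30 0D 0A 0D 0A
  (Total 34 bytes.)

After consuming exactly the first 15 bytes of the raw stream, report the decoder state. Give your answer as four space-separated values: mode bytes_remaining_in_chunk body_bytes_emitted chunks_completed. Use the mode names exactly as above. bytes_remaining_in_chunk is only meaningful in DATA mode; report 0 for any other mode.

Byte 0 = '6': mode=SIZE remaining=0 emitted=0 chunks_done=0
Byte 1 = 0x0D: mode=SIZE_CR remaining=0 emitted=0 chunks_done=0
Byte 2 = 0x0A: mode=DATA remaining=6 emitted=0 chunks_done=0
Byte 3 = 'l': mode=DATA remaining=5 emitted=1 chunks_done=0
Byte 4 = 'p': mode=DATA remaining=4 emitted=2 chunks_done=0
Byte 5 = '1': mode=DATA remaining=3 emitted=3 chunks_done=0
Byte 6 = '2': mode=DATA remaining=2 emitted=4 chunks_done=0
Byte 7 = 'x': mode=DATA remaining=1 emitted=5 chunks_done=0
Byte 8 = 'h': mode=DATA_DONE remaining=0 emitted=6 chunks_done=0
Byte 9 = 0x0D: mode=DATA_CR remaining=0 emitted=6 chunks_done=0
Byte 10 = 0x0A: mode=SIZE remaining=0 emitted=6 chunks_done=1
Byte 11 = '5': mode=SIZE remaining=0 emitted=6 chunks_done=1
Byte 12 = 0x0D: mode=SIZE_CR remaining=0 emitted=6 chunks_done=1
Byte 13 = 0x0A: mode=DATA remaining=5 emitted=6 chunks_done=1
Byte 14 = 'f': mode=DATA remaining=4 emitted=7 chunks_done=1

Answer: DATA 4 7 1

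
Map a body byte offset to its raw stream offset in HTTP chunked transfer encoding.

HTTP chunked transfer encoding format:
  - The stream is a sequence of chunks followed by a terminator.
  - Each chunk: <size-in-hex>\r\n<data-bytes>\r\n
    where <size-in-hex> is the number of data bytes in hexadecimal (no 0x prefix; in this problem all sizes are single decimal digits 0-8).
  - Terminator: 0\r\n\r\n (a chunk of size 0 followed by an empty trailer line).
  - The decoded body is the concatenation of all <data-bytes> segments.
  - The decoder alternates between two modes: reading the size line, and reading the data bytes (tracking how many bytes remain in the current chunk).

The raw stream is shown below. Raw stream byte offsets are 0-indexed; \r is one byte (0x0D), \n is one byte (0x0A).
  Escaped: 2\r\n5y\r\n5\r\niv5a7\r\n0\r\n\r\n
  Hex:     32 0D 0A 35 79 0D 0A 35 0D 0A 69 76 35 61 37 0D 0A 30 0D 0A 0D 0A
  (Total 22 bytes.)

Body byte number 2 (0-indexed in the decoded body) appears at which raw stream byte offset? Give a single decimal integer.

Answer: 10

Derivation:
Chunk 1: stream[0..1]='2' size=0x2=2, data at stream[3..5]='5y' -> body[0..2], body so far='5y'
Chunk 2: stream[7..8]='5' size=0x5=5, data at stream[10..15]='iv5a7' -> body[2..7], body so far='5yiv5a7'
Chunk 3: stream[17..18]='0' size=0 (terminator). Final body='5yiv5a7' (7 bytes)
Body byte 2 at stream offset 10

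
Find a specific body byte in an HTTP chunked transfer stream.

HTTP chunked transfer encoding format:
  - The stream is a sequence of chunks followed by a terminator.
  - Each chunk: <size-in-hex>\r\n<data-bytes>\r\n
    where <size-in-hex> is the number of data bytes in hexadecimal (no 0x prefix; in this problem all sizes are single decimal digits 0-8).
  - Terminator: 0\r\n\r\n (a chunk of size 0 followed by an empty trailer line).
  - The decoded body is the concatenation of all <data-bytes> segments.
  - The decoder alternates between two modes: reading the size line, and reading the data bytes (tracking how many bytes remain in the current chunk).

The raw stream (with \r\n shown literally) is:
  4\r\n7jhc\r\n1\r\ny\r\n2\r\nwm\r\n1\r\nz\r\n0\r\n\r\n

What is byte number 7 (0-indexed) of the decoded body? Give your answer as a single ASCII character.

Answer: z

Derivation:
Chunk 1: stream[0..1]='4' size=0x4=4, data at stream[3..7]='7jhc' -> body[0..4], body so far='7jhc'
Chunk 2: stream[9..10]='1' size=0x1=1, data at stream[12..13]='y' -> body[4..5], body so far='7jhcy'
Chunk 3: stream[15..16]='2' size=0x2=2, data at stream[18..20]='wm' -> body[5..7], body so far='7jhcywm'
Chunk 4: stream[22..23]='1' size=0x1=1, data at stream[25..26]='z' -> body[7..8], body so far='7jhcywmz'
Chunk 5: stream[28..29]='0' size=0 (terminator). Final body='7jhcywmz' (8 bytes)
Body byte 7 = 'z'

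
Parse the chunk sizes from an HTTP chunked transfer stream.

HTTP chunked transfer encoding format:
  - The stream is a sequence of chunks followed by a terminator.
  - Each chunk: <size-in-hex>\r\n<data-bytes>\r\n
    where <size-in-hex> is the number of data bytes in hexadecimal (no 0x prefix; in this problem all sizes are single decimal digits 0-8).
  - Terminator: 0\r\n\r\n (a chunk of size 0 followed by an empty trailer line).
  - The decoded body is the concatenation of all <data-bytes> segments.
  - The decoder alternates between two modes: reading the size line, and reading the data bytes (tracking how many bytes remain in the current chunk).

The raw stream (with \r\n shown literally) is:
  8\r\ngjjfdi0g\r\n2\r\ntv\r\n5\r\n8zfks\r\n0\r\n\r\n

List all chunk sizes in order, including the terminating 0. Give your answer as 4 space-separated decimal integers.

Chunk 1: stream[0..1]='8' size=0x8=8, data at stream[3..11]='gjjfdi0g' -> body[0..8], body so far='gjjfdi0g'
Chunk 2: stream[13..14]='2' size=0x2=2, data at stream[16..18]='tv' -> body[8..10], body so far='gjjfdi0gtv'
Chunk 3: stream[20..21]='5' size=0x5=5, data at stream[23..28]='8zfks' -> body[10..15], body so far='gjjfdi0gtv8zfks'
Chunk 4: stream[30..31]='0' size=0 (terminator). Final body='gjjfdi0gtv8zfks' (15 bytes)

Answer: 8 2 5 0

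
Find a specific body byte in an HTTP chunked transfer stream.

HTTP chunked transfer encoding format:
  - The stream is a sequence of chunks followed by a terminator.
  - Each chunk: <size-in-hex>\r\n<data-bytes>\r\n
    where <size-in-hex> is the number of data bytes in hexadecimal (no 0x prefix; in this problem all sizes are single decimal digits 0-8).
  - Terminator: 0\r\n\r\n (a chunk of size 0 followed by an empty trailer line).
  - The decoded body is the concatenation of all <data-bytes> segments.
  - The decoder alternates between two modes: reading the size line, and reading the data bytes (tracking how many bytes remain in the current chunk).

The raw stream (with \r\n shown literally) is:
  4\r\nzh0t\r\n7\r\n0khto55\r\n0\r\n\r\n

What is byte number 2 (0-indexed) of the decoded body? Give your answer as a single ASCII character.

Answer: 0

Derivation:
Chunk 1: stream[0..1]='4' size=0x4=4, data at stream[3..7]='zh0t' -> body[0..4], body so far='zh0t'
Chunk 2: stream[9..10]='7' size=0x7=7, data at stream[12..19]='0khto55' -> body[4..11], body so far='zh0t0khto55'
Chunk 3: stream[21..22]='0' size=0 (terminator). Final body='zh0t0khto55' (11 bytes)
Body byte 2 = '0'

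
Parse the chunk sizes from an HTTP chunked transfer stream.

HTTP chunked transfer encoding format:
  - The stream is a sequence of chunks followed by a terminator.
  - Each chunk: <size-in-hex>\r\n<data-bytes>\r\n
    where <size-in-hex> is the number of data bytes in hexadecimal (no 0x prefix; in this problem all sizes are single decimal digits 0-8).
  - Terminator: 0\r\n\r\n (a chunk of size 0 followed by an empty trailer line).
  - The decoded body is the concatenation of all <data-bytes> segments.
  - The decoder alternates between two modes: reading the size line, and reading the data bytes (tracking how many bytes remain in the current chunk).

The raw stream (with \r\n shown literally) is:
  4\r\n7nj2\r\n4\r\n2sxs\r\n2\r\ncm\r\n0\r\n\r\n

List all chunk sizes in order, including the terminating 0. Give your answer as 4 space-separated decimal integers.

Chunk 1: stream[0..1]='4' size=0x4=4, data at stream[3..7]='7nj2' -> body[0..4], body so far='7nj2'
Chunk 2: stream[9..10]='4' size=0x4=4, data at stream[12..16]='2sxs' -> body[4..8], body so far='7nj22sxs'
Chunk 3: stream[18..19]='2' size=0x2=2, data at stream[21..23]='cm' -> body[8..10], body so far='7nj22sxscm'
Chunk 4: stream[25..26]='0' size=0 (terminator). Final body='7nj22sxscm' (10 bytes)

Answer: 4 4 2 0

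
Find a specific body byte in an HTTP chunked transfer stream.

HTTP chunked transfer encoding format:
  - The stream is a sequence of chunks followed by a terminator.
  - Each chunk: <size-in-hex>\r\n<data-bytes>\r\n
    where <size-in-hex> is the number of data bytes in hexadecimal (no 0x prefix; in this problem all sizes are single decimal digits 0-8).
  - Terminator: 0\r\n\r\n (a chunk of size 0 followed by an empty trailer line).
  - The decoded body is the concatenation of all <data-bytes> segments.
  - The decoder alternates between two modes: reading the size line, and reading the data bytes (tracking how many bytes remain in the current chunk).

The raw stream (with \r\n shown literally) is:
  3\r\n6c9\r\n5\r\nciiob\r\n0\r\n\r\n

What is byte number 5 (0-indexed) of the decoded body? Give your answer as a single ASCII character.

Answer: i

Derivation:
Chunk 1: stream[0..1]='3' size=0x3=3, data at stream[3..6]='6c9' -> body[0..3], body so far='6c9'
Chunk 2: stream[8..9]='5' size=0x5=5, data at stream[11..16]='ciiob' -> body[3..8], body so far='6c9ciiob'
Chunk 3: stream[18..19]='0' size=0 (terminator). Final body='6c9ciiob' (8 bytes)
Body byte 5 = 'i'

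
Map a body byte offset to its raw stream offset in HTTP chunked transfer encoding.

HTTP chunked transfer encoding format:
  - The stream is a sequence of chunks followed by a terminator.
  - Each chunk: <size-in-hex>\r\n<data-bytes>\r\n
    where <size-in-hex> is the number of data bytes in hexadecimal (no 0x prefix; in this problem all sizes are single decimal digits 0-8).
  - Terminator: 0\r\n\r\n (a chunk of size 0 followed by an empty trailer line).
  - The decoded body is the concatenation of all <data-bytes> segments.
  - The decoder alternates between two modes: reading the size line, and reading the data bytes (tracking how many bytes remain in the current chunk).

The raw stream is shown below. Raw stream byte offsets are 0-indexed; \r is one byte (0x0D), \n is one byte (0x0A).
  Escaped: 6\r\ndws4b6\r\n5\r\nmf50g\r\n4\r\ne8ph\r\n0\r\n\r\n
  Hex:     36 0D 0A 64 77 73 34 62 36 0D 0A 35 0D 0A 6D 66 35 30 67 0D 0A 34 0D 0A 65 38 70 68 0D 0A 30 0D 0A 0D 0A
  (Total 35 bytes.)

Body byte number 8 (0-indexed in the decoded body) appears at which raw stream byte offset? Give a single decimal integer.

Chunk 1: stream[0..1]='6' size=0x6=6, data at stream[3..9]='dws4b6' -> body[0..6], body so far='dws4b6'
Chunk 2: stream[11..12]='5' size=0x5=5, data at stream[14..19]='mf50g' -> body[6..11], body so far='dws4b6mf50g'
Chunk 3: stream[21..22]='4' size=0x4=4, data at stream[24..28]='e8ph' -> body[11..15], body so far='dws4b6mf50ge8ph'
Chunk 4: stream[30..31]='0' size=0 (terminator). Final body='dws4b6mf50ge8ph' (15 bytes)
Body byte 8 at stream offset 16

Answer: 16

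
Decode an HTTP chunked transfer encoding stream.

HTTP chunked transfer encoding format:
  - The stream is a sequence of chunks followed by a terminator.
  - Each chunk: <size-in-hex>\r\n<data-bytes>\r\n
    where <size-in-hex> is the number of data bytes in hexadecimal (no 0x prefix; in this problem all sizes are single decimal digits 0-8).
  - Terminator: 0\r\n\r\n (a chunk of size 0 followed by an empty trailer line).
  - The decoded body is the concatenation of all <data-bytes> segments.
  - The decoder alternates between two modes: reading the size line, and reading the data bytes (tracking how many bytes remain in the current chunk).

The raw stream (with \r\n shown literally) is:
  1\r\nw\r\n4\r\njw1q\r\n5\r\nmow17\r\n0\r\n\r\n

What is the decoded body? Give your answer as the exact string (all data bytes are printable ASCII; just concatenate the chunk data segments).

Chunk 1: stream[0..1]='1' size=0x1=1, data at stream[3..4]='w' -> body[0..1], body so far='w'
Chunk 2: stream[6..7]='4' size=0x4=4, data at stream[9..13]='jw1q' -> body[1..5], body so far='wjw1q'
Chunk 3: stream[15..16]='5' size=0x5=5, data at stream[18..23]='mow17' -> body[5..10], body so far='wjw1qmow17'
Chunk 4: stream[25..26]='0' size=0 (terminator). Final body='wjw1qmow17' (10 bytes)

Answer: wjw1qmow17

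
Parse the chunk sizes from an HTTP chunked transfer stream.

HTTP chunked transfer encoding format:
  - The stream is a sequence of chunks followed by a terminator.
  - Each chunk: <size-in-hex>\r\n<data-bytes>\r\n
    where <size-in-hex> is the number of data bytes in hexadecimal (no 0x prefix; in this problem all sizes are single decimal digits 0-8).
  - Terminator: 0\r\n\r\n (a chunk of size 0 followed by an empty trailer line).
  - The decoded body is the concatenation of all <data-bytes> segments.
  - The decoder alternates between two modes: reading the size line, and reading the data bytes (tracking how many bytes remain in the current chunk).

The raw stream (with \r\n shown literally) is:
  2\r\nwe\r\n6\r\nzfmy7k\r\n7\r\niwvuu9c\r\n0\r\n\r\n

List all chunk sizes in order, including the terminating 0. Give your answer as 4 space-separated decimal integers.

Answer: 2 6 7 0

Derivation:
Chunk 1: stream[0..1]='2' size=0x2=2, data at stream[3..5]='we' -> body[0..2], body so far='we'
Chunk 2: stream[7..8]='6' size=0x6=6, data at stream[10..16]='zfmy7k' -> body[2..8], body so far='wezfmy7k'
Chunk 3: stream[18..19]='7' size=0x7=7, data at stream[21..28]='iwvuu9c' -> body[8..15], body so far='wezfmy7kiwvuu9c'
Chunk 4: stream[30..31]='0' size=0 (terminator). Final body='wezfmy7kiwvuu9c' (15 bytes)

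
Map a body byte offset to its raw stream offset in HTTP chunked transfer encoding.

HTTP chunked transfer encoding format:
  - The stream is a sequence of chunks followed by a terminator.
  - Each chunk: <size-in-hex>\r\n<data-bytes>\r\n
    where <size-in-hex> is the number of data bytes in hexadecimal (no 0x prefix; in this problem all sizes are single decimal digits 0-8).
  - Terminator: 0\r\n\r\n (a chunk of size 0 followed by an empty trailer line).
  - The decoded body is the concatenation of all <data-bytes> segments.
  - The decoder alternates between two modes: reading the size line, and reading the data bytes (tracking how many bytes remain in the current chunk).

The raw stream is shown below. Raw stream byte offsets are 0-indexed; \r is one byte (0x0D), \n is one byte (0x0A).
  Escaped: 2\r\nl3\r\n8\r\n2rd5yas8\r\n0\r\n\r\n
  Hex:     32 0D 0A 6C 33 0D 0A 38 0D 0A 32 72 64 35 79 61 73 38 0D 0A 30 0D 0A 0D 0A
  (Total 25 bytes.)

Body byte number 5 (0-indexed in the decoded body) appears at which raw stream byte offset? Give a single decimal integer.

Chunk 1: stream[0..1]='2' size=0x2=2, data at stream[3..5]='l3' -> body[0..2], body so far='l3'
Chunk 2: stream[7..8]='8' size=0x8=8, data at stream[10..18]='2rd5yas8' -> body[2..10], body so far='l32rd5yas8'
Chunk 3: stream[20..21]='0' size=0 (terminator). Final body='l32rd5yas8' (10 bytes)
Body byte 5 at stream offset 13

Answer: 13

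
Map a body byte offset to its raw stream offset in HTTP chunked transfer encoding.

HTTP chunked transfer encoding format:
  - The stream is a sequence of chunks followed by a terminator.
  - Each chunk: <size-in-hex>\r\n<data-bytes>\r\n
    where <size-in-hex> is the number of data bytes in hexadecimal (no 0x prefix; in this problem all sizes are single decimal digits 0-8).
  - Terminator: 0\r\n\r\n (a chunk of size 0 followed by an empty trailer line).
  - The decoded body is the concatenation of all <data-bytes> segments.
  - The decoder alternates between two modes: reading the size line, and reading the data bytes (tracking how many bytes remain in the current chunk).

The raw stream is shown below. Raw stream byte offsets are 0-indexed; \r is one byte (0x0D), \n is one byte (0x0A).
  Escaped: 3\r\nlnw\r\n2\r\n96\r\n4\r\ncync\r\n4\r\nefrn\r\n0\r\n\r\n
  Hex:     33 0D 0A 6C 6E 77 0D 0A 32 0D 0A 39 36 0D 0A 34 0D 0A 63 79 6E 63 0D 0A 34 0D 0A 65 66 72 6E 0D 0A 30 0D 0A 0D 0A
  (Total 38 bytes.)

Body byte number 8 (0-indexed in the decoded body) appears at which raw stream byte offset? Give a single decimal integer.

Answer: 21

Derivation:
Chunk 1: stream[0..1]='3' size=0x3=3, data at stream[3..6]='lnw' -> body[0..3], body so far='lnw'
Chunk 2: stream[8..9]='2' size=0x2=2, data at stream[11..13]='96' -> body[3..5], body so far='lnw96'
Chunk 3: stream[15..16]='4' size=0x4=4, data at stream[18..22]='cync' -> body[5..9], body so far='lnw96cync'
Chunk 4: stream[24..25]='4' size=0x4=4, data at stream[27..31]='efrn' -> body[9..13], body so far='lnw96cyncefrn'
Chunk 5: stream[33..34]='0' size=0 (terminator). Final body='lnw96cyncefrn' (13 bytes)
Body byte 8 at stream offset 21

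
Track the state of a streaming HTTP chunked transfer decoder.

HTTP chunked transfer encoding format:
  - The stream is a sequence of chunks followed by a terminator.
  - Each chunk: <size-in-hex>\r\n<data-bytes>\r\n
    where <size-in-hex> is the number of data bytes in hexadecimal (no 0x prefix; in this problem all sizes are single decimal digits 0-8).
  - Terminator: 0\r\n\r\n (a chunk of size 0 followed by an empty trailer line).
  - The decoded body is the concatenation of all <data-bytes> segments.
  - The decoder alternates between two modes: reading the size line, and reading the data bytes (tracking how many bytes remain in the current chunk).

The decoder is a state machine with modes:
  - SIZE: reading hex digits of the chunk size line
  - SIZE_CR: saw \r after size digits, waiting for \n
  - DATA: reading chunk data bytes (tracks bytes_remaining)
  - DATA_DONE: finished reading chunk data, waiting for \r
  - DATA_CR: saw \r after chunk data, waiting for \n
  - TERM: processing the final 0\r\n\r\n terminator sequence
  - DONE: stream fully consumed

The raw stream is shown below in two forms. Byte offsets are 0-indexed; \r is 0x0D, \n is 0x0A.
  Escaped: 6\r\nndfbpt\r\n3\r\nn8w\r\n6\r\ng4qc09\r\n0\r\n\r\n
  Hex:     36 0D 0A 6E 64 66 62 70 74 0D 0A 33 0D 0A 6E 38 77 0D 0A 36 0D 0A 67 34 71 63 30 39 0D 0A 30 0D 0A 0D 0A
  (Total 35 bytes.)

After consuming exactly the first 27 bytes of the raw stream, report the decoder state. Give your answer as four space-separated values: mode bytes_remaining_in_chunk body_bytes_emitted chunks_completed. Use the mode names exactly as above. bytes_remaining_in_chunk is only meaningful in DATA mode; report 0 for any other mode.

Byte 0 = '6': mode=SIZE remaining=0 emitted=0 chunks_done=0
Byte 1 = 0x0D: mode=SIZE_CR remaining=0 emitted=0 chunks_done=0
Byte 2 = 0x0A: mode=DATA remaining=6 emitted=0 chunks_done=0
Byte 3 = 'n': mode=DATA remaining=5 emitted=1 chunks_done=0
Byte 4 = 'd': mode=DATA remaining=4 emitted=2 chunks_done=0
Byte 5 = 'f': mode=DATA remaining=3 emitted=3 chunks_done=0
Byte 6 = 'b': mode=DATA remaining=2 emitted=4 chunks_done=0
Byte 7 = 'p': mode=DATA remaining=1 emitted=5 chunks_done=0
Byte 8 = 't': mode=DATA_DONE remaining=0 emitted=6 chunks_done=0
Byte 9 = 0x0D: mode=DATA_CR remaining=0 emitted=6 chunks_done=0
Byte 10 = 0x0A: mode=SIZE remaining=0 emitted=6 chunks_done=1
Byte 11 = '3': mode=SIZE remaining=0 emitted=6 chunks_done=1
Byte 12 = 0x0D: mode=SIZE_CR remaining=0 emitted=6 chunks_done=1
Byte 13 = 0x0A: mode=DATA remaining=3 emitted=6 chunks_done=1
Byte 14 = 'n': mode=DATA remaining=2 emitted=7 chunks_done=1
Byte 15 = '8': mode=DATA remaining=1 emitted=8 chunks_done=1
Byte 16 = 'w': mode=DATA_DONE remaining=0 emitted=9 chunks_done=1
Byte 17 = 0x0D: mode=DATA_CR remaining=0 emitted=9 chunks_done=1
Byte 18 = 0x0A: mode=SIZE remaining=0 emitted=9 chunks_done=2
Byte 19 = '6': mode=SIZE remaining=0 emitted=9 chunks_done=2
Byte 20 = 0x0D: mode=SIZE_CR remaining=0 emitted=9 chunks_done=2
Byte 21 = 0x0A: mode=DATA remaining=6 emitted=9 chunks_done=2
Byte 22 = 'g': mode=DATA remaining=5 emitted=10 chunks_done=2
Byte 23 = '4': mode=DATA remaining=4 emitted=11 chunks_done=2
Byte 24 = 'q': mode=DATA remaining=3 emitted=12 chunks_done=2
Byte 25 = 'c': mode=DATA remaining=2 emitted=13 chunks_done=2
Byte 26 = '0': mode=DATA remaining=1 emitted=14 chunks_done=2

Answer: DATA 1 14 2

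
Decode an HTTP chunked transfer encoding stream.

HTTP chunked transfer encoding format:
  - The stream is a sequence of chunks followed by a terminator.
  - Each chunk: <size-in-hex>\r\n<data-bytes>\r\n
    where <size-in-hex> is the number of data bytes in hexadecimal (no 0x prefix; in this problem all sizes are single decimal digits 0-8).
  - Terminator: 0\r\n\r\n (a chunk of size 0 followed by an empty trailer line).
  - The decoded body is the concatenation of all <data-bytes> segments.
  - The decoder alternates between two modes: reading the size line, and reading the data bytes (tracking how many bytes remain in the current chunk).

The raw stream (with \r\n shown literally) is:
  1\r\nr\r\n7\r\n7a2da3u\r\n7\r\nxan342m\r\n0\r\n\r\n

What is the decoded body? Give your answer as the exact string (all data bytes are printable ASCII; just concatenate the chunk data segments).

Chunk 1: stream[0..1]='1' size=0x1=1, data at stream[3..4]='r' -> body[0..1], body so far='r'
Chunk 2: stream[6..7]='7' size=0x7=7, data at stream[9..16]='7a2da3u' -> body[1..8], body so far='r7a2da3u'
Chunk 3: stream[18..19]='7' size=0x7=7, data at stream[21..28]='xan342m' -> body[8..15], body so far='r7a2da3uxan342m'
Chunk 4: stream[30..31]='0' size=0 (terminator). Final body='r7a2da3uxan342m' (15 bytes)

Answer: r7a2da3uxan342m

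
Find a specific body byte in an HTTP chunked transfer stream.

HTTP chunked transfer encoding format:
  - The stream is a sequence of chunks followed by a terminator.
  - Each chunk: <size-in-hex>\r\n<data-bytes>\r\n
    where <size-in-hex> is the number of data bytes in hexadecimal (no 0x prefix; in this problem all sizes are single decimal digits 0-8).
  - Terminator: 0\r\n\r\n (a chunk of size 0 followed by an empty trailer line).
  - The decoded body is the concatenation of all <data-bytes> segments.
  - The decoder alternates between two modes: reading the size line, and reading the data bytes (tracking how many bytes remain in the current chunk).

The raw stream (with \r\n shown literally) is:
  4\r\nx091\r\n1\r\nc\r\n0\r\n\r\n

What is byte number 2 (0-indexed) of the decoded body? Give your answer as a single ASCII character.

Chunk 1: stream[0..1]='4' size=0x4=4, data at stream[3..7]='x091' -> body[0..4], body so far='x091'
Chunk 2: stream[9..10]='1' size=0x1=1, data at stream[12..13]='c' -> body[4..5], body so far='x091c'
Chunk 3: stream[15..16]='0' size=0 (terminator). Final body='x091c' (5 bytes)
Body byte 2 = '9'

Answer: 9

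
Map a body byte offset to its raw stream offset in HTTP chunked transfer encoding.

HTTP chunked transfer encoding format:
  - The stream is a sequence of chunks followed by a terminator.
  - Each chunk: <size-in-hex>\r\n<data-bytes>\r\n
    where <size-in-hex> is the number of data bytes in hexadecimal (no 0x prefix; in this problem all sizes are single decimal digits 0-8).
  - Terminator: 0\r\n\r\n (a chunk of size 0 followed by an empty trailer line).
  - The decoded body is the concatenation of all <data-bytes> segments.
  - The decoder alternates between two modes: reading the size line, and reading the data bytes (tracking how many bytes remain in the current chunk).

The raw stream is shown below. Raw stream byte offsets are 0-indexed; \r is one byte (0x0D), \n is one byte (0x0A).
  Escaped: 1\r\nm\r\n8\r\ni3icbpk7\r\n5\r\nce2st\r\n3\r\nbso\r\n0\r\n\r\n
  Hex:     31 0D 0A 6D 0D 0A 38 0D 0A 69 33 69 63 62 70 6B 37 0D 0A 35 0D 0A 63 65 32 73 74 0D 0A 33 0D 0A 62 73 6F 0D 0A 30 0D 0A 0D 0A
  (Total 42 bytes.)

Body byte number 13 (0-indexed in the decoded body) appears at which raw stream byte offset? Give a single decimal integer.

Answer: 26

Derivation:
Chunk 1: stream[0..1]='1' size=0x1=1, data at stream[3..4]='m' -> body[0..1], body so far='m'
Chunk 2: stream[6..7]='8' size=0x8=8, data at stream[9..17]='i3icbpk7' -> body[1..9], body so far='mi3icbpk7'
Chunk 3: stream[19..20]='5' size=0x5=5, data at stream[22..27]='ce2st' -> body[9..14], body so far='mi3icbpk7ce2st'
Chunk 4: stream[29..30]='3' size=0x3=3, data at stream[32..35]='bso' -> body[14..17], body so far='mi3icbpk7ce2stbso'
Chunk 5: stream[37..38]='0' size=0 (terminator). Final body='mi3icbpk7ce2stbso' (17 bytes)
Body byte 13 at stream offset 26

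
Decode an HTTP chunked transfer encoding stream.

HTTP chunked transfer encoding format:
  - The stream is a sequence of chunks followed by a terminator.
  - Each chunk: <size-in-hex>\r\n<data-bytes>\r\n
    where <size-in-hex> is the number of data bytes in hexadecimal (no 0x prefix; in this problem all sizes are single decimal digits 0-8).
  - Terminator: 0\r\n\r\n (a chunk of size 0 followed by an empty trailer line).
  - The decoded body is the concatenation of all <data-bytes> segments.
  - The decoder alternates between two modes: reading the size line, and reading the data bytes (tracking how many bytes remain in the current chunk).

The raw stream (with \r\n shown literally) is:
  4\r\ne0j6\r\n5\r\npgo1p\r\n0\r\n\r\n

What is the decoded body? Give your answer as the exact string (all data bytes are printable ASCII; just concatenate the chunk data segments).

Chunk 1: stream[0..1]='4' size=0x4=4, data at stream[3..7]='e0j6' -> body[0..4], body so far='e0j6'
Chunk 2: stream[9..10]='5' size=0x5=5, data at stream[12..17]='pgo1p' -> body[4..9], body so far='e0j6pgo1p'
Chunk 3: stream[19..20]='0' size=0 (terminator). Final body='e0j6pgo1p' (9 bytes)

Answer: e0j6pgo1p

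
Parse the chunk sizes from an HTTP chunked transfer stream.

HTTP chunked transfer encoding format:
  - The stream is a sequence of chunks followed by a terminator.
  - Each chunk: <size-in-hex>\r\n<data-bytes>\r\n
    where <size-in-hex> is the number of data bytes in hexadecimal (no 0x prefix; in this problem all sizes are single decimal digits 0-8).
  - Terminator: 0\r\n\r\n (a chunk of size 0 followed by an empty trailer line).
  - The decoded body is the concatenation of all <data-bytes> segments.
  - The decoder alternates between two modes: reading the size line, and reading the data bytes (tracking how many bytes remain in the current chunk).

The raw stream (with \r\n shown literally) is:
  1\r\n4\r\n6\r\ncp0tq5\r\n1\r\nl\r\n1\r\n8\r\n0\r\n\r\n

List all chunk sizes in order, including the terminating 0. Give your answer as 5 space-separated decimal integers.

Chunk 1: stream[0..1]='1' size=0x1=1, data at stream[3..4]='4' -> body[0..1], body so far='4'
Chunk 2: stream[6..7]='6' size=0x6=6, data at stream[9..15]='cp0tq5' -> body[1..7], body so far='4cp0tq5'
Chunk 3: stream[17..18]='1' size=0x1=1, data at stream[20..21]='l' -> body[7..8], body so far='4cp0tq5l'
Chunk 4: stream[23..24]='1' size=0x1=1, data at stream[26..27]='8' -> body[8..9], body so far='4cp0tq5l8'
Chunk 5: stream[29..30]='0' size=0 (terminator). Final body='4cp0tq5l8' (9 bytes)

Answer: 1 6 1 1 0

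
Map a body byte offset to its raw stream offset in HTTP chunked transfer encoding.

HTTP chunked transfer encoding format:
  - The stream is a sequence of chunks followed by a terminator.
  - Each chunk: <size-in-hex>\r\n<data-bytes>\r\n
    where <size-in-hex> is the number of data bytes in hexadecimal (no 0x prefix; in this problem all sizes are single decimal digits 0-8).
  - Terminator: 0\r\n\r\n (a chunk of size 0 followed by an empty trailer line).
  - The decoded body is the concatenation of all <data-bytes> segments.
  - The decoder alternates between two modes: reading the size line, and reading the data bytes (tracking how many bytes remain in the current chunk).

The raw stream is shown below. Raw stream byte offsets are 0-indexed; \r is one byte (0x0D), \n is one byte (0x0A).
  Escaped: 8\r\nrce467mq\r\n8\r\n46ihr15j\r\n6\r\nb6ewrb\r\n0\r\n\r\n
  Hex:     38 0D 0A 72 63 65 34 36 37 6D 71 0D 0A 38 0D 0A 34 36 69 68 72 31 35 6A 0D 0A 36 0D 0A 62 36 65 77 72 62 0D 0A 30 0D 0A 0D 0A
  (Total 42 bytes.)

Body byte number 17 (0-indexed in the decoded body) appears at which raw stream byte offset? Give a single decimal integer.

Answer: 30

Derivation:
Chunk 1: stream[0..1]='8' size=0x8=8, data at stream[3..11]='rce467mq' -> body[0..8], body so far='rce467mq'
Chunk 2: stream[13..14]='8' size=0x8=8, data at stream[16..24]='46ihr15j' -> body[8..16], body so far='rce467mq46ihr15j'
Chunk 3: stream[26..27]='6' size=0x6=6, data at stream[29..35]='b6ewrb' -> body[16..22], body so far='rce467mq46ihr15jb6ewrb'
Chunk 4: stream[37..38]='0' size=0 (terminator). Final body='rce467mq46ihr15jb6ewrb' (22 bytes)
Body byte 17 at stream offset 30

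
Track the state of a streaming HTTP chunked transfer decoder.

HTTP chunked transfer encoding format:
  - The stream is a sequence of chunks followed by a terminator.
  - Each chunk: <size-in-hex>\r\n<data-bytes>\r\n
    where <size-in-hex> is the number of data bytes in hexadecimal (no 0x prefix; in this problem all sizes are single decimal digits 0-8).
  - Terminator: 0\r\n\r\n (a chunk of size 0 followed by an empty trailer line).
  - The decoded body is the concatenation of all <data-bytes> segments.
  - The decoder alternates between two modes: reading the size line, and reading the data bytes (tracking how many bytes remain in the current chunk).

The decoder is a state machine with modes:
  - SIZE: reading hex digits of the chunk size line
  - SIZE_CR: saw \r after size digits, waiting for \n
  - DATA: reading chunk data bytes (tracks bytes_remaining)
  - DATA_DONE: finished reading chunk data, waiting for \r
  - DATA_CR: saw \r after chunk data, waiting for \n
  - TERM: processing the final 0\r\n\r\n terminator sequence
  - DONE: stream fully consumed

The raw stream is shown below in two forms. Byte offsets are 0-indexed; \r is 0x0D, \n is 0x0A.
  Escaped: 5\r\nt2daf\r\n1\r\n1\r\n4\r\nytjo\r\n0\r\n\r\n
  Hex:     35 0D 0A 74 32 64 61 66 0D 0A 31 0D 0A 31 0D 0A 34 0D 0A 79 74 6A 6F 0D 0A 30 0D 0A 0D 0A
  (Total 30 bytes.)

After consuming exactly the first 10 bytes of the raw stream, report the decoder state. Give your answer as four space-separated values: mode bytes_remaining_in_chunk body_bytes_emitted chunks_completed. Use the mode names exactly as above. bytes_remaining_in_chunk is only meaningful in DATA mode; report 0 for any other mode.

Byte 0 = '5': mode=SIZE remaining=0 emitted=0 chunks_done=0
Byte 1 = 0x0D: mode=SIZE_CR remaining=0 emitted=0 chunks_done=0
Byte 2 = 0x0A: mode=DATA remaining=5 emitted=0 chunks_done=0
Byte 3 = 't': mode=DATA remaining=4 emitted=1 chunks_done=0
Byte 4 = '2': mode=DATA remaining=3 emitted=2 chunks_done=0
Byte 5 = 'd': mode=DATA remaining=2 emitted=3 chunks_done=0
Byte 6 = 'a': mode=DATA remaining=1 emitted=4 chunks_done=0
Byte 7 = 'f': mode=DATA_DONE remaining=0 emitted=5 chunks_done=0
Byte 8 = 0x0D: mode=DATA_CR remaining=0 emitted=5 chunks_done=0
Byte 9 = 0x0A: mode=SIZE remaining=0 emitted=5 chunks_done=1

Answer: SIZE 0 5 1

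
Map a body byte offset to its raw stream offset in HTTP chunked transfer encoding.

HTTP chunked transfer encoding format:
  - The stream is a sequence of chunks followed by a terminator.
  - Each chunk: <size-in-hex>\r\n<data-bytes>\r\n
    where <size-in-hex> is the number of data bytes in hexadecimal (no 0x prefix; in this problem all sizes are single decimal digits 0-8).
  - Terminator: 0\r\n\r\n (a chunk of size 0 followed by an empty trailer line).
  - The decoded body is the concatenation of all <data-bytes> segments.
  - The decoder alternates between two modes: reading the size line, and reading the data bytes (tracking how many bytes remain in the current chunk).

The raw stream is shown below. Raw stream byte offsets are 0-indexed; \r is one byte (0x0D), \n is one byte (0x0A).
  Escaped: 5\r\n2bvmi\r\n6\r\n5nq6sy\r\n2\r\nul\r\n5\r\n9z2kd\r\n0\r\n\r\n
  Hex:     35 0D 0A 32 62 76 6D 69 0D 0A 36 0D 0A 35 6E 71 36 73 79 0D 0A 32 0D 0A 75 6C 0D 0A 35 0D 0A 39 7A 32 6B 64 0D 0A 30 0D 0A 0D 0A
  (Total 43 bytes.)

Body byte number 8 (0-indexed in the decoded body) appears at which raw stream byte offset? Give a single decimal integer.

Answer: 16

Derivation:
Chunk 1: stream[0..1]='5' size=0x5=5, data at stream[3..8]='2bvmi' -> body[0..5], body so far='2bvmi'
Chunk 2: stream[10..11]='6' size=0x6=6, data at stream[13..19]='5nq6sy' -> body[5..11], body so far='2bvmi5nq6sy'
Chunk 3: stream[21..22]='2' size=0x2=2, data at stream[24..26]='ul' -> body[11..13], body so far='2bvmi5nq6syul'
Chunk 4: stream[28..29]='5' size=0x5=5, data at stream[31..36]='9z2kd' -> body[13..18], body so far='2bvmi5nq6syul9z2kd'
Chunk 5: stream[38..39]='0' size=0 (terminator). Final body='2bvmi5nq6syul9z2kd' (18 bytes)
Body byte 8 at stream offset 16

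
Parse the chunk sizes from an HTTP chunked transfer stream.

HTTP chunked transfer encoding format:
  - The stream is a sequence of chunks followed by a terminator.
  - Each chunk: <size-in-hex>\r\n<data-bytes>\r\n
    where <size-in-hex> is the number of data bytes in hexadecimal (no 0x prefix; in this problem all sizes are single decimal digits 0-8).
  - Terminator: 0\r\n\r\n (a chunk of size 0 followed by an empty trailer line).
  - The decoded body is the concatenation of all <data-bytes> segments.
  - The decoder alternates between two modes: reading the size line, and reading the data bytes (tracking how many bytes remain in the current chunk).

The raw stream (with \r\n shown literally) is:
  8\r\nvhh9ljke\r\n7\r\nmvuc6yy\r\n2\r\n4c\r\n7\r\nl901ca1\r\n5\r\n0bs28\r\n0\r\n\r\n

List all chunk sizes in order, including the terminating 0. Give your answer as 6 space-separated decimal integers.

Answer: 8 7 2 7 5 0

Derivation:
Chunk 1: stream[0..1]='8' size=0x8=8, data at stream[3..11]='vhh9ljke' -> body[0..8], body so far='vhh9ljke'
Chunk 2: stream[13..14]='7' size=0x7=7, data at stream[16..23]='mvuc6yy' -> body[8..15], body so far='vhh9ljkemvuc6yy'
Chunk 3: stream[25..26]='2' size=0x2=2, data at stream[28..30]='4c' -> body[15..17], body so far='vhh9ljkemvuc6yy4c'
Chunk 4: stream[32..33]='7' size=0x7=7, data at stream[35..42]='l901ca1' -> body[17..24], body so far='vhh9ljkemvuc6yy4cl901ca1'
Chunk 5: stream[44..45]='5' size=0x5=5, data at stream[47..52]='0bs28' -> body[24..29], body so far='vhh9ljkemvuc6yy4cl901ca10bs28'
Chunk 6: stream[54..55]='0' size=0 (terminator). Final body='vhh9ljkemvuc6yy4cl901ca10bs28' (29 bytes)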